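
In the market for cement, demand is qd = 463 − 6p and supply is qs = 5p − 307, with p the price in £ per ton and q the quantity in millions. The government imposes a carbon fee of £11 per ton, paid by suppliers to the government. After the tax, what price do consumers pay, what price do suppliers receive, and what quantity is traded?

Before the tax: set 463 − 6p = 5p − 307 → p* = £70, q* = 43.
With the tax collected from suppliers, supply shifts: qs = 5(p − 11) − 307.
New equilibrium: consumers pay £75, suppliers receive £64, q = 13. (Wedge: pb − ps = 11.)
The less price-elastic side of the market bears the larger share of a per-unit tax.

Consumers pay £75; suppliers receive £64; quantity = 13.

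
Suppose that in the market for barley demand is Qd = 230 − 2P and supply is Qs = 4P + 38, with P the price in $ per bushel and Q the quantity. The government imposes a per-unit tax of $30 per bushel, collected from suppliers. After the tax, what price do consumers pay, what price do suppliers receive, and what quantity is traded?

Without the tax, 230 − 2P = 4P + 38 gives 6P = 192, so P* = $32 and Q* = 166.
With the tax collected from suppliers, supply shifts: Qs = 4(P − 30) + 38.
New equilibrium: consumers pay $52, suppliers receive $22, Q = 126. (Wedge: Pb − Ps = 30.)

Consumers pay $52; suppliers receive $22; quantity = 126.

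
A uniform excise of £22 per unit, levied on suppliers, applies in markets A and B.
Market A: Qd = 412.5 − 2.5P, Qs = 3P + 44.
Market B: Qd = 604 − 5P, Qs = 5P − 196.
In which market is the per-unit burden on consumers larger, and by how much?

Market A: pre-tax P* = £67, Q* = 245; post-tax Q = 215; per-unit burden on consumers = £12.
Market B: pre-tax P* = £80, Q* = 204; post-tax Q = 149; per-unit burden on consumers = £11.
Difference: £12 vs £11 → market A is larger by £1.

Market A, by £1.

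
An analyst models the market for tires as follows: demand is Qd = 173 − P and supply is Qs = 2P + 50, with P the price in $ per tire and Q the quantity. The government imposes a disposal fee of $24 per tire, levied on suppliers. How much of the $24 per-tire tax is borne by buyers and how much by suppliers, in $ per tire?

Buyers bear $16 per tire; suppliers bear $8 per tire.

Before the tax: set 173 − P = 2P + 50 → P* = $41, Q* = 132.
With the tax collected from suppliers, supply shifts: Qs = 2(P − 24) + 50.
New equilibrium: buyers pay $57, suppliers receive $33, Q = 116. (Wedge: Pb − Ps = 24.)
Burden on buyers: $16; on suppliers: $8. (They sum to $24.)
The less price-elastic side of the market bears the larger share of a per-unit tax.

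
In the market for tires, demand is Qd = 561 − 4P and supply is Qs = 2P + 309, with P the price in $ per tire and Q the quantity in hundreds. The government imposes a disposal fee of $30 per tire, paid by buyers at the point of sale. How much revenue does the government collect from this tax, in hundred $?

Without the tax, 561 − 4P = 2P + 309 gives 6P = 252, so P* = $42 and Q* = 393.
With the tax collected from buyers, demand (in seller-price terms) shifts: Qd = 561 − 4(P + 30).
Solving gives Q = 353 with buyers paying $52 and producers receiving $22 (the $30 wedge).
Revenue = t · Q = 30 · 353 = $10590.

Tax revenue = $10590 hundred.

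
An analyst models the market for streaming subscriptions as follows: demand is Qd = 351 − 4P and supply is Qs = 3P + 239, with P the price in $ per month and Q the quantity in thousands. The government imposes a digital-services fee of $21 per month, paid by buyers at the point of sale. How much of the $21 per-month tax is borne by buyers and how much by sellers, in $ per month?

Buyers bear $9 per month; sellers bear $12 per month.

Before the tax: set 351 − 4P = 3P + 239 → P* = $16, Q* = 287.
With the tax collected from buyers, demand (in seller-price terms) shifts: Qd = 351 − 4(P + 21).
New equilibrium: buyers pay $25, sellers receive $4, Q = 251. (Wedge: Pb − Ps = 21.)
Burden on buyers: $9; on sellers: $12. (They sum to $21.)
The less price-elastic side of the market bears the larger share of a per-unit tax.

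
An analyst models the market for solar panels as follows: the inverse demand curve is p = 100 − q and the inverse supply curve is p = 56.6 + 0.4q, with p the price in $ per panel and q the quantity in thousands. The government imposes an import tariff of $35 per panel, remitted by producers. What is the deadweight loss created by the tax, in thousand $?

Deadweight loss = $437.5 thousand.

Inverting to q(p) form: qd = 100 − p; qs = 2.5p − 141.5.
Without the tax, 100 − p = 2.5p − 141.5 gives 3.5p = 241.5, so p* = $69 and q* = 31.
With the tax collected from producers, supply shifts: qs = 2.5(p − 35) − 141.5.
New equilibrium: buyers pay $94, producers receive $59, q = 6. (Wedge: pb − ps = 35.)
Quantity falls by |ΔQ| = |31 − 6| = 25.
DWL = ½ · t · |ΔQ| = ½ · 35 · 25 = $437.5.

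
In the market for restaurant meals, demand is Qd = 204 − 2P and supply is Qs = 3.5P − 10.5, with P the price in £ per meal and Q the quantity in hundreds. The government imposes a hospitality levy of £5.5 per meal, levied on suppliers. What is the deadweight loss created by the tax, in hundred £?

Deadweight loss = £19.25 hundred.

Before the tax: set 204 − 2P = 3.5P − 10.5 → P* = £39, Q* = 126.
With the tax collected from suppliers, supply shifts: Qs = 3.5(P − 5.5) − 10.5.
Solving gives Q = 119 with buyers paying £42.5 and suppliers receiving £37 (the £5.5 wedge).
Quantity falls by |ΔQ| = |126 − 119| = 7.
DWL = ½ · t · |ΔQ| = ½ · 5.5 · 7 = £19.25.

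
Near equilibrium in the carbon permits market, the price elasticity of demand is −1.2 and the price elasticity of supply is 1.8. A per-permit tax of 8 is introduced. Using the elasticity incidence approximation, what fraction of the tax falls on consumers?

Incidence ratio: consumers' share ≈ εs / (εs + |εd|) = 1.8 / (1.8 + 1.2) = 0.6.
Supply is the more elastic side, so consumers bear the larger share.

Consumers' share ≈ 0.6.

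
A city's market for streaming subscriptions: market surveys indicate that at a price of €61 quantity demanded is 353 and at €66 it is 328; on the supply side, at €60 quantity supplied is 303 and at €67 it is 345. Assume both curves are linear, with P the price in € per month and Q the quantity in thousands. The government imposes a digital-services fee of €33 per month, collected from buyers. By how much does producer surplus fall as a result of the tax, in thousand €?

Demand slope: (328 − 353)/(66 − 61) = -5, so Qd = 658 − 5P.
Supply slope: (345 − 303)/(67 − 60) = 6, so Qs = 6P − 57.
Before the tax: set 658 − 5P = 6P − 57 → P* = €65, Q* = 333.
With the tax collected from buyers, demand (in seller-price terms) shifts: Qd = 658 − 5(P + 33).
New equilibrium: buyers pay €83, suppliers receive €50, Q = 243. (Wedge: Pb − Ps = 33.)
ΔPS is the trapezoid between Q = 243 and Q = 333 of height €15: ½ · (333 + 243) · 15 = €4320.

Producer surplus falls by €4320 thousand.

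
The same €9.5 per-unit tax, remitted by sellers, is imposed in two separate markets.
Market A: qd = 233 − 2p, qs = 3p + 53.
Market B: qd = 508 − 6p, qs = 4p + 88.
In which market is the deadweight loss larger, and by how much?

Market B, by €54.15.

Market A: pre-tax p* = €36, q* = 161; post-tax q = 149.6; deadweight loss = €54.15.
Market B: pre-tax p* = €42, q* = 256; post-tax q = 233.2; deadweight loss = €108.3.
Difference: €54.15 vs €108.3 → market B is larger by €54.15.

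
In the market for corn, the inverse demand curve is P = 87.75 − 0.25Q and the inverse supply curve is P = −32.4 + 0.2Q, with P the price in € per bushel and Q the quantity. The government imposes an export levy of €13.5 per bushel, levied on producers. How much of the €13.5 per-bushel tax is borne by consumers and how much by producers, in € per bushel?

Rewrite in direct form: Qd = 351 − 4P and Qs = 5P + 162.
Without the tax, 351 − 4P = 5P + 162 gives 9P = 189, so P* = €21 and Q* = 267.
With the tax collected from producers, supply shifts: Qs = 5(P − 13.5) + 162.
New equilibrium: consumers pay €28.5, producers receive €15, Q = 237. (Wedge: Pb − Ps = 13.5.)
Burden on consumers: €7.5; on producers: €6. (They sum to €13.5.)
The less price-elastic side of the market bears the larger share of a per-unit tax.

Consumers bear €7.5 per bushel; producers bear €6 per bushel.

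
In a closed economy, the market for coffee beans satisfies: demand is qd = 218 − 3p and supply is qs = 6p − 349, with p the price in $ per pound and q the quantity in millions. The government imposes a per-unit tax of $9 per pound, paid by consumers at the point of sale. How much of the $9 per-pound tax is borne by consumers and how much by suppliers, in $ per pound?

Consumers bear $6 per pound; suppliers bear $3 per pound.

Without the tax, 218 − 3p = 6p − 349 gives 9p = 567, so p* = $63 and q* = 29.
With the tax collected from consumers, demand (in seller-price terms) shifts: qd = 218 − 3(p + 9).
New equilibrium: consumers pay $69, suppliers receive $60, q = 11. (Wedge: pb − ps = 9.)
Burden on consumers: $6; on suppliers: $3. (They sum to $9.)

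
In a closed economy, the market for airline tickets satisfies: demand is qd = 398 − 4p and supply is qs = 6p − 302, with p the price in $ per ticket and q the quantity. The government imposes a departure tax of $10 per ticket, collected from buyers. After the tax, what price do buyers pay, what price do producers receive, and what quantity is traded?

Before the tax: set 398 − 4p = 6p − 302 → p* = $70, q* = 118.
With the tax collected from buyers, demand (in seller-price terms) shifts: qd = 398 − 4(p + 10).
New equilibrium: buyers pay $76, producers receive $66, q = 94. (Wedge: pb − ps = 10.)
The less price-elastic side of the market bears the larger share of a per-unit tax.

Buyers pay $76; producers receive $66; quantity = 94.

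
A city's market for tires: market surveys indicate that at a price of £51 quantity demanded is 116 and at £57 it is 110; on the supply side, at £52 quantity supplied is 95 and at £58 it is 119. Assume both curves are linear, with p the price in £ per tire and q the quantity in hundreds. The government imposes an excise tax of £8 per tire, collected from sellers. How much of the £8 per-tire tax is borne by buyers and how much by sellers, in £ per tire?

Buyers bear £6.4 per tire; sellers bear £1.6 per tire.

Demand slope: (110 − 116)/(57 − 51) = -1, so qd = 167 − p.
Supply slope: (119 − 95)/(58 − 52) = 4, so qs = 4p − 113.
Without the tax, 167 − p = 4p − 113 gives 5p = 280, so p* = £56 and q* = 111.
With the tax collected from sellers, supply shifts: qs = 4(p − 8) − 113.
New equilibrium: buyers pay £62.4, sellers receive £54.4, q = 104.6. (Wedge: pb − ps = 8.)
Burden on buyers: £6.4; on sellers: £1.6. (They sum to £8.)
The less price-elastic side of the market bears the larger share of a per-unit tax.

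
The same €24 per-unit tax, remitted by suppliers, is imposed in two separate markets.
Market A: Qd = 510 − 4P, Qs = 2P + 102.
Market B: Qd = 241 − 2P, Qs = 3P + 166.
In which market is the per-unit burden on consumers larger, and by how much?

Market A: pre-tax P* = €68, Q* = 238; post-tax Q = 206; per-unit burden on consumers = €8.
Market B: pre-tax P* = €15, Q* = 211; post-tax Q = 182.2; per-unit burden on consumers = €14.4.
Difference: €8 vs €14.4 → market B is larger by €6.4.

Market B, by €6.4.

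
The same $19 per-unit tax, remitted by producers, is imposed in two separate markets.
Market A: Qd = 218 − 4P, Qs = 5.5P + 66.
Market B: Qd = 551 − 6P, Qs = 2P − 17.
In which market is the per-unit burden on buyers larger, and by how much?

Market A: pre-tax P* = $16, Q* = 154; post-tax Q = 110; per-unit burden on buyers = $11.
Market B: pre-tax P* = $71, Q* = 125; post-tax Q = 96.5; per-unit burden on buyers = $4.75.
Difference: $11 vs $4.75 → market A is larger by $6.25.

Market A, by $6.25.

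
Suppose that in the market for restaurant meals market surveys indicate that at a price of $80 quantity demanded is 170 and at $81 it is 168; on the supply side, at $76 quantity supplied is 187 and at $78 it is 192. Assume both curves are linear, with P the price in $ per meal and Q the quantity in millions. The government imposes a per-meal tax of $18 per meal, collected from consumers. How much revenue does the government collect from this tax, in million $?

Demand slope: (168 − 170)/(81 − 80) = -2, so Qd = 330 − 2P.
Supply slope: (192 − 187)/(78 − 76) = 2.5, so Qs = 2.5P − 3.
Before the tax: set 330 − 2P = 2.5P − 3 → P* = $74, Q* = 182.
With the tax collected from consumers, demand (in seller-price terms) shifts: Qd = 330 − 2(P + 18).
New equilibrium: consumers pay $84, producers receive $66, Q = 162. (Wedge: Pb − Ps = 18.)
Revenue = t · Q = 18 · 162 = $2916.

Tax revenue = $2916 million.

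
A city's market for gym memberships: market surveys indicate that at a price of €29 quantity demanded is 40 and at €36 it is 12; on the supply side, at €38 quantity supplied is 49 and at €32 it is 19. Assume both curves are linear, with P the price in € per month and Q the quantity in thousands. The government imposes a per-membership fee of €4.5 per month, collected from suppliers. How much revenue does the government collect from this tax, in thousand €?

Tax revenue = €63 thousand.

Demand slope: (12 − 40)/(36 − 29) = -4, so Qd = 156 − 4P.
Supply slope: (19 − 49)/(32 − 38) = 5, so Qs = 5P − 141.
Before the tax: set 156 − 4P = 5P − 141 → P* = €33, Q* = 24.
With the tax collected from suppliers, supply shifts: Qs = 5(P − 4.5) − 141.
Solving gives Q = 14 with buyers paying €35.5 and suppliers receiving €31 (the €4.5 wedge).
Revenue = t · Q = 4.5 · 14 = €63.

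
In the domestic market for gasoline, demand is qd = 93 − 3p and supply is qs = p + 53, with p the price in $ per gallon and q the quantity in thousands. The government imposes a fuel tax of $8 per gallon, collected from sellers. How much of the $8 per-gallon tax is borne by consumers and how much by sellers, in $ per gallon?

Consumers bear $2 per gallon; sellers bear $6 per gallon.

Before the tax: set 93 − 3p = p + 53 → p* = $10, q* = 63.
With the tax collected from sellers, supply shifts: qs = (p − 8) + 53.
New equilibrium: consumers pay $12, sellers receive $4, q = 57. (Wedge: pb − ps = 8.)
Burden on consumers: $2; on sellers: $6. (They sum to $8.)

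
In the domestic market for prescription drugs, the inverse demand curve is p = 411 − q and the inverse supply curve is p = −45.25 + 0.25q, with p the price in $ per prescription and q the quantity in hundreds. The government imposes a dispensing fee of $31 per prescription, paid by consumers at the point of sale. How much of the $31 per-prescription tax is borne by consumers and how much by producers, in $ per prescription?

Consumers bear $24.8 per prescription; producers bear $6.2 per prescription.

Inverting to q(p) form: qd = 411 − p; qs = 4p + 181.
Before the tax: set 411 − p = 4p + 181 → p* = $46, q* = 365.
With the tax collected from consumers, demand (in seller-price terms) shifts: qd = 411 − (p + 31).
New equilibrium: consumers pay $70.8, producers receive $39.8, q = 340.2. (Wedge: pb − ps = 31.)
Burden on consumers: $24.8; on producers: $6.2. (They sum to $31.)
The less price-elastic side of the market bears the larger share of a per-unit tax.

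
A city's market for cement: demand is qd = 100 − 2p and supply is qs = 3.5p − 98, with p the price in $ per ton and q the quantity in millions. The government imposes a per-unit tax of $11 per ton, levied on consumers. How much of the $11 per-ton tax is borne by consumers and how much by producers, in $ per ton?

Consumers bear $7 per ton; producers bear $4 per ton.

Without the tax, 100 − 2p = 3.5p − 98 gives 5.5p = 198, so p* = $36 and q* = 28.
With the tax collected from consumers, demand (in seller-price terms) shifts: qd = 100 − 2(p + 11).
New equilibrium: consumers pay $43, producers receive $32, q = 14. (Wedge: pb − ps = 11.)
Burden on consumers: $7; on producers: $4. (They sum to $11.)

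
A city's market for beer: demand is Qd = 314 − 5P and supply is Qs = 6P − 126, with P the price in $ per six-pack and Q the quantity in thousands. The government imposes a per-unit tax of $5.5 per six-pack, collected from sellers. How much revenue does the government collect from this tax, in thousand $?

Tax revenue = $544.5 thousand.

Without the tax, 314 − 5P = 6P − 126 gives 11P = 440, so P* = $40 and Q* = 114.
With the tax collected from sellers, supply shifts: Qs = 6(P − 5.5) − 126.
Solving gives Q = 99 with consumers paying $43 and sellers receiving $37.5 (the $5.5 wedge).
Revenue = t · Q = 5.5 · 99 = $544.5.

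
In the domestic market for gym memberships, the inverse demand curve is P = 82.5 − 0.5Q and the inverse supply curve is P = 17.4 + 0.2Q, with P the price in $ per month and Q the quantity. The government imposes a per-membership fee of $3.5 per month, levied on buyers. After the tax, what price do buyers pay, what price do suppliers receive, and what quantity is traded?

Buyers pay $38.5; suppliers receive $35; quantity = 88.

Rewrite in direct form: Qd = 165 − 2P and Qs = 5P − 87.
Before the tax: set 165 − 2P = 5P − 87 → P* = $36, Q* = 93.
With the tax collected from buyers, demand (in seller-price terms) shifts: Qd = 165 − 2(P + 3.5).
Solving gives Q = 88 with buyers paying $38.5 and suppliers receiving $35 (the $3.5 wedge).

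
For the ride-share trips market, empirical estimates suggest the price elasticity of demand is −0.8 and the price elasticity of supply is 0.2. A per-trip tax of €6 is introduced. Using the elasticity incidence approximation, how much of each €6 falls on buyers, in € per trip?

Buyers bear ≈ €1.2 per trip.

Incidence ratio: buyers' share ≈ εs / (εs + |εd|) = 0.2 / (0.2 + 0.8) = 0.2.
So buyers bear ≈ 0.2 × €6 = €1.2; producers bear €4.8.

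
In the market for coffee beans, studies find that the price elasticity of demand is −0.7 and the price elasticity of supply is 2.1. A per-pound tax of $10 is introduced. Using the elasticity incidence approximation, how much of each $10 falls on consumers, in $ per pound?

Incidence ratio: consumers' share ≈ εs / (εs + |εd|) = 2.1 / (2.1 + 0.7) = 0.75.
So consumers bear ≈ 0.75 × $10 = $7.5; producers bear $2.5.

Consumers bear ≈ $7.5 per pound.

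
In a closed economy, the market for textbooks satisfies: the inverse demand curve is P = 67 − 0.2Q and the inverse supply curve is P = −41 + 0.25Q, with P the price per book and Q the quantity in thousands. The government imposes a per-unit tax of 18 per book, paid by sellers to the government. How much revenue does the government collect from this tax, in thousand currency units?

Rewrite in direct form: Qd = 335 − 5P and Qs = 4P + 164.
Before the tax: set 335 − 5P = 4P + 164 → P* = 19, Q* = 240.
With the tax collected from sellers, supply shifts: Qs = 4(P − 18) + 164.
Solving gives Q = 200 with consumers paying 27 and sellers receiving 9 (the 18 wedge).
Revenue = t · Q = 18 · 200 = 3600.

Tax revenue = 3600 thousand.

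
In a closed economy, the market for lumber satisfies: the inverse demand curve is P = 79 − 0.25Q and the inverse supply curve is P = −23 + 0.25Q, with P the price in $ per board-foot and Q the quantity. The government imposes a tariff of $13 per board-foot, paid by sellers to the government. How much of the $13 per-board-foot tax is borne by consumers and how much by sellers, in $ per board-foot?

Consumers bear $6.5 per board-foot; sellers bear $6.5 per board-foot.

Rewrite in direct form: Qd = 316 − 4P and Qs = 4P + 92.
Before the tax: set 316 − 4P = 4P + 92 → P* = $28, Q* = 204.
With the tax collected from sellers, supply shifts: Qs = 4(P − 13) + 92.
New equilibrium: consumers pay $34.5, sellers receive $21.5, Q = 178. (Wedge: Pb − Ps = 13.)
Burden on consumers: $6.5; on sellers: $6.5. (They sum to $13.)
The less price-elastic side of the market bears the larger share of a per-unit tax.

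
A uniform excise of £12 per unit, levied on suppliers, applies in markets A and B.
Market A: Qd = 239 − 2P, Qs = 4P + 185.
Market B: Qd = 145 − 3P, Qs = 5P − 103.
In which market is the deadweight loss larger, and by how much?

Market A: pre-tax P* = £9, Q* = 221; post-tax Q = 205; deadweight loss = £96.
Market B: pre-tax P* = £31, Q* = 52; post-tax Q = 29.5; deadweight loss = £135.
Difference: £96 vs £135 → market B is larger by £39.

Market B, by £39.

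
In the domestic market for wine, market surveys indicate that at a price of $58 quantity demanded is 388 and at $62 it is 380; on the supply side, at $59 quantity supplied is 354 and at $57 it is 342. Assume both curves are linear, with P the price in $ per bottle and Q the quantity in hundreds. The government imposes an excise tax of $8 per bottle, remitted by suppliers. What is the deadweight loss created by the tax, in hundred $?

Demand slope: (380 − 388)/(62 − 58) = -2, so Qd = 504 − 2P.
Supply slope: (342 − 354)/(57 − 59) = 6, so Qs = 6P.
Without the tax, 504 − 2P = 6P gives 8P = 504, so P* = $63 and Q* = 378.
With the tax collected from suppliers, supply shifts: Qs = 6(P − 8).
New equilibrium: buyers pay $69, suppliers receive $61, Q = 366. (Wedge: Pb − Ps = 8.)
Quantity falls by |ΔQ| = |378 − 366| = 12.
DWL = ½ · t · |ΔQ| = ½ · 8 · 12 = $48.

Deadweight loss = $48 hundred.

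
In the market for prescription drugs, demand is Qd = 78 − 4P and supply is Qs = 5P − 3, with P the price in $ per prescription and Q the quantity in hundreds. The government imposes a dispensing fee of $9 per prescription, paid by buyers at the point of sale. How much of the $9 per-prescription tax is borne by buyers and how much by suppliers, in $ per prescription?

Buyers bear $5 per prescription; suppliers bear $4 per prescription.

Without the tax, 78 − 4P = 5P − 3 gives 9P = 81, so P* = $9 and Q* = 42.
With the tax collected from buyers, demand (in seller-price terms) shifts: Qd = 78 − 4(P + 9).
Solving gives Q = 22 with buyers paying $14 and suppliers receiving $5 (the $9 wedge).
Burden on buyers: $5; on suppliers: $4. (They sum to $9.)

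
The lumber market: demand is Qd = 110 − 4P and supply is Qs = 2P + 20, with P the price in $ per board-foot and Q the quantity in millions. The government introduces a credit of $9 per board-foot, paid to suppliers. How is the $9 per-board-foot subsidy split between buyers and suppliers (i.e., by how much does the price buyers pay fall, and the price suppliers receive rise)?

Buyers gain $3 per board-foot; suppliers gain $6 per board-foot.

Before the subsidy: set 110 − 4P = 2P + 20 → P* = $15, Q* = 50.
With a per-unit subsidy paid to suppliers, each receives P + 9 per unit sold, so supply becomes Qs = 2(P + 9) + 20.
New equilibrium: buyers pay $12, suppliers receive $21, Q = 62. (Wedge: Pb − Ps = −9.)
Gain to buyers: $3; to suppliers: $6. (They sum to $9.)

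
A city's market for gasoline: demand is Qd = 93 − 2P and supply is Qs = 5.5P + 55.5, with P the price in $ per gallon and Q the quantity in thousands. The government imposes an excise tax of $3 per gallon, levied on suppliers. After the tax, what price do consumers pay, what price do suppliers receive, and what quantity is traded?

Consumers pay $7.2; suppliers receive $4.2; quantity = 78.6.

Without the tax, 93 − 2P = 5.5P + 55.5 gives 7.5P = 37.5, so P* = $5 and Q* = 83.
With the tax collected from suppliers, supply shifts: Qs = 5.5(P − 3) + 55.5.
New equilibrium: consumers pay $7.2, suppliers receive $4.2, Q = 78.6. (Wedge: Pb − Ps = 3.)
The less price-elastic side of the market bears the larger share of a per-unit tax.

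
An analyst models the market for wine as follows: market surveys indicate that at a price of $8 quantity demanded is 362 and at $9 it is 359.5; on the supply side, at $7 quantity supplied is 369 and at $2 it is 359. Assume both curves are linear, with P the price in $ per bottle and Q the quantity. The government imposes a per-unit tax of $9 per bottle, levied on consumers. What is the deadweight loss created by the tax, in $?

Deadweight loss = $45.

Demand slope: (359.5 − 362)/(9 − 8) = -2.5, so Qd = 382 − 2.5P.
Supply slope: (359 − 369)/(2 − 7) = 2, so Qs = 2P + 355.
Before the tax: set 382 − 2.5P = 2P + 355 → P* = $6, Q* = 367.
With the tax collected from consumers, demand (in seller-price terms) shifts: Qd = 382 − 2.5(P + 9).
New equilibrium: consumers pay $10, suppliers receive $1, Q = 357. (Wedge: Pb − Ps = 9.)
Quantity falls by |ΔQ| = |367 − 357| = 10.
DWL = ½ · t · |ΔQ| = ½ · 9 · 10 = $45.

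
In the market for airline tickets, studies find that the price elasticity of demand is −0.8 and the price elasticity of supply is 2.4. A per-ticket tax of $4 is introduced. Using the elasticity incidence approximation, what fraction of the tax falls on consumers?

Incidence ratio: consumers' share ≈ εs / (εs + |εd|) = 2.4 / (2.4 + 0.8) = 0.75.
Supply is the more elastic side, so consumers bear the larger share.

Consumers' share ≈ 0.75.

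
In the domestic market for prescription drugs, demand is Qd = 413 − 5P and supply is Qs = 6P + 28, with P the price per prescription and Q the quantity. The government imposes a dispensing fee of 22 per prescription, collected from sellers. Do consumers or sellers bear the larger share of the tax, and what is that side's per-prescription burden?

Consumers bear the larger share: 12 per prescription.

Before the tax: set 413 − 5P = 6P + 28 → P* = 35, Q* = 238.
With the tax collected from sellers, supply shifts: Qs = 6(P − 22) + 28.
Solving gives Q = 178 with consumers paying 47 and sellers receiving 25 (the 22 wedge).
Per-prescription burden: consumers 12, sellers 10.
Consumers take the larger share because demand is less price-elastic here (demand slope 5 vs supply slope 6).
The less price-elastic side of the market bears the larger share of a per-unit tax.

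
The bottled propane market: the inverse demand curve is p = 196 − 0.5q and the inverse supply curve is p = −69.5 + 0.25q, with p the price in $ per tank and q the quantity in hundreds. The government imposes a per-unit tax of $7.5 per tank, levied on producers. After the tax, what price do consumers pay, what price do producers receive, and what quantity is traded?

Rewrite in direct form: qd = 392 − 2p and qs = 4p + 278.
Without the tax, 392 − 2p = 4p + 278 gives 6p = 114, so p* = $19 and q* = 354.
With the tax collected from producers, supply shifts: qs = 4(p − 7.5) + 278.
Solving gives q = 344 with consumers paying $24 and producers receiving $16.5 (the $7.5 wedge).
The less price-elastic side of the market bears the larger share of a per-unit tax.

Consumers pay $24; producers receive $16.5; quantity = 344.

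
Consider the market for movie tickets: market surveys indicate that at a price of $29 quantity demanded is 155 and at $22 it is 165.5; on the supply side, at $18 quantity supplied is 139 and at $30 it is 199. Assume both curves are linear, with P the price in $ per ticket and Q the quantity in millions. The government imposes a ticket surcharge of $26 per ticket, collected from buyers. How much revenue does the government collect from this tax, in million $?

Tax revenue = $3484 million.

Demand slope: (165.5 − 155)/(22 − 29) = -1.5, so Qd = 198.5 − 1.5P.
Supply slope: (199 − 139)/(30 − 18) = 5, so Qs = 5P + 49.
Before the tax: set 198.5 − 1.5P = 5P + 49 → P* = $23, Q* = 164.
With the tax collected from buyers, demand (in seller-price terms) shifts: Qd = 198.5 − 1.5(P + 26).
New equilibrium: buyers pay $43, sellers receive $17, Q = 134. (Wedge: Pb − Ps = 26.)
Revenue = t · Q = 26 · 134 = $3484.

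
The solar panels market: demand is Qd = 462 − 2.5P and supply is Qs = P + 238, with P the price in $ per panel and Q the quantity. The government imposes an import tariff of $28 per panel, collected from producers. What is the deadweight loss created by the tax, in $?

Before the tax: set 462 − 2.5P = P + 238 → P* = $64, Q* = 302.
With the tax collected from producers, supply shifts: Qs = (P − 28) + 238.
Solving gives Q = 282 with buyers paying $72 and producers receiving $44 (the $28 wedge).
Quantity falls by |ΔQ| = |302 − 282| = 20.
DWL = ½ · t · |ΔQ| = ½ · 28 · 20 = $280.

Deadweight loss = $280.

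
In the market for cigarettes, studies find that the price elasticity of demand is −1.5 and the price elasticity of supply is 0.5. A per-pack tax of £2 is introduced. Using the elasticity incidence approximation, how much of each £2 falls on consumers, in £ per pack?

Incidence ratio: consumers' share ≈ εs / (εs + |εd|) = 0.5 / (0.5 + 1.5) = 0.25.
So consumers bear ≈ 0.25 × £2 = £0.5; producers bear £1.5.

Consumers bear ≈ £0.5 per pack.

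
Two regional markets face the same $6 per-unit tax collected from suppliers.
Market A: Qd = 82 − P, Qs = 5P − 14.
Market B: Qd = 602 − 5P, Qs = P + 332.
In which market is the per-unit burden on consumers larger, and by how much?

Market A, by $4.

Market A: pre-tax P* = $16, Q* = 66; post-tax Q = 61; per-unit burden on consumers = $5.
Market B: pre-tax P* = $45, Q* = 377; post-tax Q = 372; per-unit burden on consumers = $1.
Difference: $5 vs $1 → market A is larger by $4.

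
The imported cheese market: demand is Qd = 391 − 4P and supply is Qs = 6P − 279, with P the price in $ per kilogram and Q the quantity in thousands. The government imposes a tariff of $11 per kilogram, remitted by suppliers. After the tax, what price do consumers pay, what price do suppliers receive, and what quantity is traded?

Without the tax, 391 − 4P = 6P − 279 gives 10P = 670, so P* = $67 and Q* = 123.
With the tax collected from suppliers, supply shifts: Qs = 6(P − 11) − 279.
Solving gives Q = 96.6 with consumers paying $73.6 and suppliers receiving $62.6 (the $11 wedge).

Consumers pay $73.6; suppliers receive $62.6; quantity = 96.6.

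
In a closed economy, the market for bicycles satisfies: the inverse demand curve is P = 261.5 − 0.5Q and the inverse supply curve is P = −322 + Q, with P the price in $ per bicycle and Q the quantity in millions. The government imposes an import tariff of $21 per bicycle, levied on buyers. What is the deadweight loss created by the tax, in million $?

Inverting to Q(P) form: Qd = 523 − 2P; Qs = P + 322.
Before the tax: set 523 − 2P = P + 322 → P* = $67, Q* = 389.
With the tax collected from buyers, demand (in seller-price terms) shifts: Qd = 523 − 2(P + 21).
New equilibrium: buyers pay $74, sellers receive $53, Q = 375. (Wedge: Pb − Ps = 21.)
Quantity falls by |ΔQ| = |389 − 375| = 14.
DWL = ½ · t · |ΔQ| = ½ · 21 · 14 = $147.

Deadweight loss = $147 million.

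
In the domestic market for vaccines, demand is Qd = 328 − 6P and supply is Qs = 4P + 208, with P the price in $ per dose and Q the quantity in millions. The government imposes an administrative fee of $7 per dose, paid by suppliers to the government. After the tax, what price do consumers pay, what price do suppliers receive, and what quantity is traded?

Without the tax, 328 − 6P = 4P + 208 gives 10P = 120, so P* = $12 and Q* = 256.
With the tax collected from suppliers, supply shifts: Qs = 4(P − 7) + 208.
New equilibrium: consumers pay $14.8, suppliers receive $7.8, Q = 239.2. (Wedge: Pb − Ps = 7.)

Consumers pay $14.8; suppliers receive $7.8; quantity = 239.2.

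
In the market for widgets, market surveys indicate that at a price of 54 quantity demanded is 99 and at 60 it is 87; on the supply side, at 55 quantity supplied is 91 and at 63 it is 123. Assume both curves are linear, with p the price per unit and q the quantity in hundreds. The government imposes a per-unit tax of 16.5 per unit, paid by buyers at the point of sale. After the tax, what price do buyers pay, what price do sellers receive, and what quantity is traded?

Demand slope: (87 − 99)/(60 − 54) = -2, so qd = 207 − 2p.
Supply slope: (123 − 91)/(63 − 55) = 4, so qs = 4p − 129.
Without the tax, 207 − 2p = 4p − 129 gives 6p = 336, so p* = 56 and q* = 95.
With the tax collected from buyers, demand (in seller-price terms) shifts: qd = 207 − 2(p + 16.5).
Solving gives q = 73 with buyers paying 67 and sellers receiving 50.5 (the 16.5 wedge).

Buyers pay 67; sellers receive 50.5; quantity = 73.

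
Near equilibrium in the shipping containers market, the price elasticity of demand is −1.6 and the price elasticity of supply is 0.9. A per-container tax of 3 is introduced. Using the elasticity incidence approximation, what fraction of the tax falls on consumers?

Incidence ratio: consumers' share ≈ εs / (εs + |εd|) = 0.9 / (0.9 + 1.6) = 0.36.
Supply is the less elastic side, so consumers bear the smaller share.

Consumers' share ≈ 0.36.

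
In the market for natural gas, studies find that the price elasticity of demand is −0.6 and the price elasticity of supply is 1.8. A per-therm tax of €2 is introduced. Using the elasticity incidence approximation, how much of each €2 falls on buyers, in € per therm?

Incidence ratio: buyers' share ≈ εs / (εs + |εd|) = 1.8 / (1.8 + 0.6) = 0.75.
So buyers bear ≈ 0.75 × €2 = €1.5; sellers bear €0.5.

Buyers bear ≈ €1.5 per therm.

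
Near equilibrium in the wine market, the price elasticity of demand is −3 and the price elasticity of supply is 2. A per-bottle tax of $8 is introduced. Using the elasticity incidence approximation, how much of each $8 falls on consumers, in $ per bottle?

Consumers bear ≈ $3.2 per bottle.

Incidence ratio: consumers' share ≈ εs / (εs + |εd|) = 2 / (2 + 3) = 0.4.
So consumers bear ≈ 0.4 × $8 = $3.2; producers bear $4.8.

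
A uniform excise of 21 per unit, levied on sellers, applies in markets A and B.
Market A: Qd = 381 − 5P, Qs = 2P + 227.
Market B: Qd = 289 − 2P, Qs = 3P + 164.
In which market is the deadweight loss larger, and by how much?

Market A, by 50.4.

Market A: pre-tax P* = 22, Q* = 271; post-tax Q = 241; deadweight loss = 315.
Market B: pre-tax P* = 25, Q* = 239; post-tax Q = 213.8; deadweight loss = 264.6.
Difference: 315 vs 264.6 → market A is larger by 50.4.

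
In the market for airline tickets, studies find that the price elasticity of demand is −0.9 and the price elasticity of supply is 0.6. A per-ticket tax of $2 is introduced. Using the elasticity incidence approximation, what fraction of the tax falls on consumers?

Consumers' share ≈ 0.4.

Incidence ratio: consumers' share ≈ εs / (εs + |εd|) = 0.6 / (0.6 + 0.9) = 0.4.
Supply is the less elastic side, so consumers bear the smaller share.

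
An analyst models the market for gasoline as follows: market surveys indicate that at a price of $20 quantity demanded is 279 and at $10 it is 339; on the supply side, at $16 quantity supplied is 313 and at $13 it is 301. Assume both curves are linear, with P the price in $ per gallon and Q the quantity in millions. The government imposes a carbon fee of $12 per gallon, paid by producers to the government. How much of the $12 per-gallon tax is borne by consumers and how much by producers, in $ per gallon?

Consumers bear $4.8 per gallon; producers bear $7.2 per gallon.

Demand slope: (339 − 279)/(10 − 20) = -6, so Qd = 399 − 6P.
Supply slope: (301 − 313)/(13 − 16) = 4, so Qs = 4P + 249.
Before the tax: set 399 − 6P = 4P + 249 → P* = $15, Q* = 309.
With the tax collected from producers, supply shifts: Qs = 4(P − 12) + 249.
New equilibrium: consumers pay $19.8, producers receive $7.8, Q = 280.2. (Wedge: Pb − Ps = 12.)
Burden on consumers: $4.8; on producers: $7.2. (They sum to $12.)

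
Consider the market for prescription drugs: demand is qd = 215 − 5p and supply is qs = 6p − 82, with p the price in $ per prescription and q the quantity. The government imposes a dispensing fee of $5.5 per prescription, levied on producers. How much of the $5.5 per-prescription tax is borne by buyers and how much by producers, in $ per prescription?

Without the tax, 215 − 5p = 6p − 82 gives 11p = 297, so p* = $27 and q* = 80.
With the tax collected from producers, supply shifts: qs = 6(p − 5.5) − 82.
Solving gives q = 65 with buyers paying $30 and producers receiving $24.5 (the $5.5 wedge).
Burden on buyers: $3; on producers: $2.5. (They sum to $5.5.)
The less price-elastic side of the market bears the larger share of a per-unit tax.

Buyers bear $3 per prescription; producers bear $2.5 per prescription.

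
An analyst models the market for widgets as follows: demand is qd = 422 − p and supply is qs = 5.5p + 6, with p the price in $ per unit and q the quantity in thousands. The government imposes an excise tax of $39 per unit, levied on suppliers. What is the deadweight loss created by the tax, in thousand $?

Before the tax: set 422 − p = 5.5p + 6 → p* = $64, q* = 358.
With the tax collected from suppliers, supply shifts: qs = 5.5(p − 39) + 6.
New equilibrium: buyers pay $97, suppliers receive $58, q = 325. (Wedge: pb − ps = 39.)
Quantity falls by |ΔQ| = |358 − 325| = 33.
DWL = ½ · t · |ΔQ| = ½ · 39 · 33 = $643.5.

Deadweight loss = $643.5 thousand.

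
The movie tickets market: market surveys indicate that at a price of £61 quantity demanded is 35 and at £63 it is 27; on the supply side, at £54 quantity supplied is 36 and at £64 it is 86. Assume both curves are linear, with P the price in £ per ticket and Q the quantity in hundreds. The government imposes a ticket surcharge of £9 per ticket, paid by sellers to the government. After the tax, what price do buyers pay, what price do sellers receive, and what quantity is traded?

Buyers pay £62; sellers receive £53; quantity = 31.

Demand slope: (27 − 35)/(63 − 61) = -4, so Qd = 279 − 4P.
Supply slope: (86 − 36)/(64 − 54) = 5, so Qs = 5P − 234.
Without the tax, 279 − 4P = 5P − 234 gives 9P = 513, so P* = £57 and Q* = 51.
With the tax collected from sellers, supply shifts: Qs = 5(P − 9) − 234.
New equilibrium: buyers pay £62, sellers receive £53, Q = 31. (Wedge: Pb − Ps = 9.)
The less price-elastic side of the market bears the larger share of a per-unit tax.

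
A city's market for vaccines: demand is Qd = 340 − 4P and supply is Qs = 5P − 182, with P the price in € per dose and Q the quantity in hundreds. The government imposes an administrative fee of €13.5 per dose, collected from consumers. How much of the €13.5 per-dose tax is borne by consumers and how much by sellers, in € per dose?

Consumers bear €7.5 per dose; sellers bear €6 per dose.

Without the tax, 340 − 4P = 5P − 182 gives 9P = 522, so P* = €58 and Q* = 108.
With the tax collected from consumers, demand (in seller-price terms) shifts: Qd = 340 − 4(P + 13.5).
Solving gives Q = 78 with consumers paying €65.5 and sellers receiving €52 (the €13.5 wedge).
Burden on consumers: €7.5; on sellers: €6. (They sum to €13.5.)
The less price-elastic side of the market bears the larger share of a per-unit tax.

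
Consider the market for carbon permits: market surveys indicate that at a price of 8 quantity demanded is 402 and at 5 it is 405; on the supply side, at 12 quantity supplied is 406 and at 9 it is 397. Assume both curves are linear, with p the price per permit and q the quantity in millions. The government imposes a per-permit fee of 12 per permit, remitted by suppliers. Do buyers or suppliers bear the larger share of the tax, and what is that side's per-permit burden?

Buyers bear the larger share: 9 per permit.

Demand slope: (405 − 402)/(5 − 8) = -1, so qd = 410 − p.
Supply slope: (397 − 406)/(9 − 12) = 3, so qs = 3p + 370.
Without the tax, 410 − p = 3p + 370 gives 4p = 40, so p* = 10 and q* = 400.
With the tax collected from suppliers, supply shifts: qs = 3(p − 12) + 370.
Solving gives q = 391 with buyers paying 19 and suppliers receiving 7 (the 12 wedge).
Per-permit burden: buyers 9, suppliers 3.
Buyers take the larger share because demand is less price-elastic here (demand slope 1 vs supply slope 3).
The less price-elastic side of the market bears the larger share of a per-unit tax.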